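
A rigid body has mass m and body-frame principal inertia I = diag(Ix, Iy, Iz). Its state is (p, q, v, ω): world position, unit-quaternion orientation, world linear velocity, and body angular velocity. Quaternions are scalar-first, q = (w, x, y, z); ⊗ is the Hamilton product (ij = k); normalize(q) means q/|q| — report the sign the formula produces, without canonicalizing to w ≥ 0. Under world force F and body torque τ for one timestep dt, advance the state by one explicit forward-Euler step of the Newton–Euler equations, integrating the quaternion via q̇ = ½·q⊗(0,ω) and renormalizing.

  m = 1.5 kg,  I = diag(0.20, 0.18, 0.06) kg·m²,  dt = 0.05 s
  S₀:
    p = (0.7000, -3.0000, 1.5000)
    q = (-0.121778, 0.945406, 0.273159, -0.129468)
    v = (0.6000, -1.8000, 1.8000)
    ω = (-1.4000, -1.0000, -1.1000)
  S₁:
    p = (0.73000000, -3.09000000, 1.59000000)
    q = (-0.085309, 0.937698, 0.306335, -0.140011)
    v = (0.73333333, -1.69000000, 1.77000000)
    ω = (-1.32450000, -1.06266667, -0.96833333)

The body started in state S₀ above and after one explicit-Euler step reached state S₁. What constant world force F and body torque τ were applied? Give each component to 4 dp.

F = (4.0000, 3.3000, -0.9000)
τ = (0.1700, -0.0100, 0.1300)

v₁ − v₀ = (0.13333333, 0.11000000, -0.03000000)
applied force F = (4.0000, 3.3000, -0.9000)
Δω = ω₁−ω₀ = (0.07550000, -0.06266667, 0.13166667)
τ = I·(Δω/dt) + ω₀×(Iω₀) = (0.1700, -0.0100, 0.1300)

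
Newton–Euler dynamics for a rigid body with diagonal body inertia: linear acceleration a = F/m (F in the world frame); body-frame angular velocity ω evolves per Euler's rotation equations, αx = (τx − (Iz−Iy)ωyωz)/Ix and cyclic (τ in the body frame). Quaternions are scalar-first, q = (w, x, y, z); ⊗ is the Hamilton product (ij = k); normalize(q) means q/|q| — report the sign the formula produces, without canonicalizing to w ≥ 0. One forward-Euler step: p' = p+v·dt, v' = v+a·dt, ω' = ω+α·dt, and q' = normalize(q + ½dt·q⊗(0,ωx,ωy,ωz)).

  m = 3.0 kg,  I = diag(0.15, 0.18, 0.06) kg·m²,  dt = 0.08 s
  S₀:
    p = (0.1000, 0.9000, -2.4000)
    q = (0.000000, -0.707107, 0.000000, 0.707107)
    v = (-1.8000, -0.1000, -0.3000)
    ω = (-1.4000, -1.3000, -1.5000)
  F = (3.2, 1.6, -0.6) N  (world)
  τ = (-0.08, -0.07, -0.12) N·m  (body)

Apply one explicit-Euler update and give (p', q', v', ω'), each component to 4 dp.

a = (1.0667, 0.5333, -0.2000)
p + v·dt = (-0.0440, 0.8920, -2.4240)
v + (F/m)dt = (-1.7147, -0.0573, -0.3160)
α = I⁻¹(τ − ω×Iω) = (1.0267, -1.4389, -2.9100)
ω' = ω + α·dt = (-1.3179, -1.4151, -1.7328)
Hamilton product q⊗(0,ω) = (0.0707107, 0.9192391, -2.0506103, 0.9192391)
updated quaternion q' = (0.0028, -0.6672, -0.0816, 0.7404)

p' = (-0.0440, 0.8920, -2.4240)
q' = (0.0028, -0.6672, -0.0816, 0.7404)
v' = (-1.7147, -0.0573, -0.3160)
ω' = (-1.3179, -1.4151, -1.7328)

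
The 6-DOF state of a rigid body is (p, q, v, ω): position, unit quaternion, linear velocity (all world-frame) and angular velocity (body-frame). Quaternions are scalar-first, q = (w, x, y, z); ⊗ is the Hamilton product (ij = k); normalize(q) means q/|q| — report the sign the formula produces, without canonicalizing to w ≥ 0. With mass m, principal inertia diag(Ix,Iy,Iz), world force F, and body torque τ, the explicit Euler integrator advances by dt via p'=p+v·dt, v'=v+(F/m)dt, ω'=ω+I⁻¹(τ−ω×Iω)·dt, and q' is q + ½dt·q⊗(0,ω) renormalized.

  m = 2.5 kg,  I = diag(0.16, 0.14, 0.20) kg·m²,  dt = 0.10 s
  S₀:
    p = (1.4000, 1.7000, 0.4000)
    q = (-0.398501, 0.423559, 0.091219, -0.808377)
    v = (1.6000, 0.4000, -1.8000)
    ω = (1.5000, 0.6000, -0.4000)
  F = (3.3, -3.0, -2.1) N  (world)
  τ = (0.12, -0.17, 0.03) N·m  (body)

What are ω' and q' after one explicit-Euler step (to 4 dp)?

ω' = (1.5840, 0.4614, -0.3760)
q' = (-0.4476, 0.4147, 0.0270, -0.7918)

α = I⁻¹(τ − ω×Iω) = (0.8400, -1.3857, 0.2400)
ω + α·dt = (1.5840, 0.4614, -0.3760)
q⊗(0,ω) = (-1.0134207, -0.1492129, -1.2822425, 0.2767073)
q' = normalize(q + ½dt·q⊗(0,ω)) = (-0.4476, 0.4147, 0.0270, -0.7918)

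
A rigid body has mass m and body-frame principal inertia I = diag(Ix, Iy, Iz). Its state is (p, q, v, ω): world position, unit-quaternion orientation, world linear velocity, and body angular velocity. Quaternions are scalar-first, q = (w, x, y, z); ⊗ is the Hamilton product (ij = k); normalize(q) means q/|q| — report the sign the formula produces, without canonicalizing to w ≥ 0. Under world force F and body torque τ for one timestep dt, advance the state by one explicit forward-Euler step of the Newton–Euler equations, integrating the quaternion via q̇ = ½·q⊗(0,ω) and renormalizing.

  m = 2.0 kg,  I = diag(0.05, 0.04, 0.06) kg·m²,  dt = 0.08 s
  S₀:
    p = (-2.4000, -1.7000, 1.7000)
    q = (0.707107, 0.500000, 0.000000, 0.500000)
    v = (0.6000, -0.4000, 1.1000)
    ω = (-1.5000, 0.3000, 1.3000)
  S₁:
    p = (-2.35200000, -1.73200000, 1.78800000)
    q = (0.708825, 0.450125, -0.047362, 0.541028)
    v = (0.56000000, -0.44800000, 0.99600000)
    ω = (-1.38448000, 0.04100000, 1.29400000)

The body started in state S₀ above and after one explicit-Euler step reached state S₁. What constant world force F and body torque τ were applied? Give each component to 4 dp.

rate change Δω = (0.11552000, -0.25900000, -0.00600000)
ω₀×(Iω₀) = (0.0078, 0.0195, 0.0045)
τ = I·(Δω/dt) + ω₀×(Iω₀) = (0.0800, -0.1100, 0.0000)
Δv = v₁−v₀ = (-0.04000000, -0.04800000, -0.10400000)
m·(v₁−v₀)/dt = (-1.0000, -1.2000, -2.6000)

F = (-1.0000, -1.2000, -2.6000)
τ = (0.0800, -0.1100, 0.0000)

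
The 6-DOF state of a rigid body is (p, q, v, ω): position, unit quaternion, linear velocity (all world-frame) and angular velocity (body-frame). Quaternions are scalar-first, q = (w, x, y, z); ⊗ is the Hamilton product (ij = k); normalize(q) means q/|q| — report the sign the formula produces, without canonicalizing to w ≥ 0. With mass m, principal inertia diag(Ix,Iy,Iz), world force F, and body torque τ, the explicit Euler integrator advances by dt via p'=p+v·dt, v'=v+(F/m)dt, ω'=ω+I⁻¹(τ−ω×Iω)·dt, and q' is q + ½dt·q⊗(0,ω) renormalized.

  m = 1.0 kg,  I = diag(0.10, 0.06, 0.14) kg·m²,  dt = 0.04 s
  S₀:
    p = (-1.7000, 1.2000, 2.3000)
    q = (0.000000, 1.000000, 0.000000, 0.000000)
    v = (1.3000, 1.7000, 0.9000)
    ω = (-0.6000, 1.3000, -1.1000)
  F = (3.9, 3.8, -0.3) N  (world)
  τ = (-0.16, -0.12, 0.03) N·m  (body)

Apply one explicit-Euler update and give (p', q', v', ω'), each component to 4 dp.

angular accel α = (-0.4560, -1.5600, -0.0086)
ω + α·dt = (-0.6182, 1.2376, -1.1003)
q⊗(0,ω) = (0.6000000, 0.0000000, 1.1000000, 1.3000000)
updated quaternion q' = (0.0120, 0.9993, 0.0220, 0.0260)
p' = p + v·dt = (-1.6480, 1.2680, 2.3360)
v' = v + a·dt = (1.4560, 1.8520, 0.8880)

p' = (-1.6480, 1.2680, 2.3360)
q' = (0.0120, 0.9993, 0.0220, 0.0260)
v' = (1.4560, 1.8520, 0.8880)
ω' = (-0.6182, 1.2376, -1.1003)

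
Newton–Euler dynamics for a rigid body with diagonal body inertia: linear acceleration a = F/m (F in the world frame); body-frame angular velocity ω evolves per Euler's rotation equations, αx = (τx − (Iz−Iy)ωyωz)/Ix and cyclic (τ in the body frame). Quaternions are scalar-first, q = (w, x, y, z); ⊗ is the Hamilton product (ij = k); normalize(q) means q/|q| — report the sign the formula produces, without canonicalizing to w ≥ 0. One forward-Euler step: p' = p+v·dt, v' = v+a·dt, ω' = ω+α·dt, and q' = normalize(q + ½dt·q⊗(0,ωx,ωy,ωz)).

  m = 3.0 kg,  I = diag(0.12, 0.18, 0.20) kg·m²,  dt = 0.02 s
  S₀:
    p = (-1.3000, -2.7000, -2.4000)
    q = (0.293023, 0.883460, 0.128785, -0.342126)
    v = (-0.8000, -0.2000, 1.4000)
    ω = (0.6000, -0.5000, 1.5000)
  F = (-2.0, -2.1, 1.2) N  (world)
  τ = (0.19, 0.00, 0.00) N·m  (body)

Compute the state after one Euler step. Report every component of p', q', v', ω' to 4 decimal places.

gyro term ω×Iω = (-0.0150, -0.0720, -0.0180)
α = I⁻¹(τ − ω×Iω) = (1.7083, 0.4000, 0.0900)
ω' = ω + α·dt = (0.6342, -0.4920, 1.5018)
q⊗(0,ω) = (0.0475055, 0.1979283, -1.6769771, -0.0794665)
updated quaternion q' = (0.2935, 0.8853, 0.1120, -0.3429)
a = F/m = (-0.6667, -0.7000, 0.4000)
p + v·dt = (-1.3160, -2.7040, -2.3720)
v + (F/m)dt = (-0.8133, -0.2140, 1.4080)

p' = (-1.3160, -2.7040, -2.3720)
q' = (0.2935, 0.8853, 0.1120, -0.3429)
v' = (-0.8133, -0.2140, 1.4080)
ω' = (0.6342, -0.4920, 1.5018)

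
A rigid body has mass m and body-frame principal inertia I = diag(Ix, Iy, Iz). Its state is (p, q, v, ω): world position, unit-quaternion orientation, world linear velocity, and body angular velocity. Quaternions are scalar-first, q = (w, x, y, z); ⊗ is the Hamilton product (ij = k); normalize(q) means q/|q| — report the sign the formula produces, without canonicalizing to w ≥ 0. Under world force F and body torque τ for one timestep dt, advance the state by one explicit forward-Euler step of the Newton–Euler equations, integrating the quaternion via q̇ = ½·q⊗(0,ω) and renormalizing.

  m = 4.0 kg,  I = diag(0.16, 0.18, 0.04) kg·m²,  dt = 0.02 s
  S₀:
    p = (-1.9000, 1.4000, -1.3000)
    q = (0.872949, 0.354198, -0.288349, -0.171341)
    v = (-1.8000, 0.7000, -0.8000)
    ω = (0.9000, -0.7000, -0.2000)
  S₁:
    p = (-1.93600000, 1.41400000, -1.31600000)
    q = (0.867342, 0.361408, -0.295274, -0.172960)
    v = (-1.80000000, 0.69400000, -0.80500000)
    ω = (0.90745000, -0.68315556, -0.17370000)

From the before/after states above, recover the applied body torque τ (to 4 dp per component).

τ = (0.0400, 0.1300, 0.0400)

Δω = ω₁−ω₀ = (0.00745000, 0.01684444, 0.02630000)
gyro term ω₀×Iω₀ = (-0.0196, -0.0216, -0.0126)
I·α + gyro = (0.0400, 0.1300, 0.0400)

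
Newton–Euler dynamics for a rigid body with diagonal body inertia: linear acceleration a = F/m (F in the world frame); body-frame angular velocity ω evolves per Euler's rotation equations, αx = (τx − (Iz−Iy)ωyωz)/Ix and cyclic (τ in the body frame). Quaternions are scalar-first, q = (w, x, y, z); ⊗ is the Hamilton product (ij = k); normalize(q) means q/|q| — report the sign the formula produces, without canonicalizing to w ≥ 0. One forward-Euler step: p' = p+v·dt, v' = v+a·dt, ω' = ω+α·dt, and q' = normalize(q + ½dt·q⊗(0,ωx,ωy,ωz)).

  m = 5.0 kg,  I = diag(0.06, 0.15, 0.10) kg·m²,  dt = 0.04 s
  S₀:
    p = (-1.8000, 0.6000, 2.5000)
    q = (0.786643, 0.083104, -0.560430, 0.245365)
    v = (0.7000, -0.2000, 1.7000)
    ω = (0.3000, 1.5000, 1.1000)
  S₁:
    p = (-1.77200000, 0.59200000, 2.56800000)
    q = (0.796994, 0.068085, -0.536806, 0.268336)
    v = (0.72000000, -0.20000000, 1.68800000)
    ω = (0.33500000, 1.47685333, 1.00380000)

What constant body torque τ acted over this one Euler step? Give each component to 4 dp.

τ = (-0.0300, -0.1000, -0.2000)

ω₁ − ω₀ = (0.03500000, -0.02314667, -0.09620000)
applied torque τ = (-0.0300, -0.1000, -0.2000)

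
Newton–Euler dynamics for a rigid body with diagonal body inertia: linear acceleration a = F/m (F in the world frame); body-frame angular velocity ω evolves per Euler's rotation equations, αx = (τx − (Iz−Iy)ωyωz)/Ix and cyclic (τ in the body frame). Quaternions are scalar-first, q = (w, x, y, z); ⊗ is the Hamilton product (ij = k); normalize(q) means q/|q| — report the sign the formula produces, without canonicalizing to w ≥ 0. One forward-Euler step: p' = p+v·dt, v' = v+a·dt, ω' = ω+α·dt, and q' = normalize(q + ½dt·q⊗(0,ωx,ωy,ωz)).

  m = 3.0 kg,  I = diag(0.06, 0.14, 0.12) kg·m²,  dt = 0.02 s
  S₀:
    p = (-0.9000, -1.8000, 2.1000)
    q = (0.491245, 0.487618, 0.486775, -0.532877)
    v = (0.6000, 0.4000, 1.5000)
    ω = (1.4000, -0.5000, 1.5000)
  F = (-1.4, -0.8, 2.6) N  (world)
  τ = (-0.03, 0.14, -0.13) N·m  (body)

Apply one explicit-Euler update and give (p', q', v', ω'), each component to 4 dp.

p' = (-0.8880, -1.7920, 2.1300)
q' = (0.4947, 0.4990, 0.4694, -0.5346)
v' = (0.5907, 0.3947, 1.5173)
ω' = (1.3850, -0.4620, 1.4877)

(τ − ω×Iω)/I = (-0.7500, 1.9000, -0.6167)
ω + α·dt = (1.3850, -0.4620, 1.4877)
Hamilton product q⊗(0,ω) = (0.3600378, 1.1514670, -1.7230773, -0.1884265)
q' = normalize(q + ½dt·q⊗(0,ω)) = (0.4947, 0.4990, 0.4694, -0.5346)
a = F/m = (-0.4667, -0.2667, 0.8667)
p + v·dt = (-0.8880, -1.7920, 2.1300)
v + (F/m)dt = (0.5907, 0.3947, 1.5173)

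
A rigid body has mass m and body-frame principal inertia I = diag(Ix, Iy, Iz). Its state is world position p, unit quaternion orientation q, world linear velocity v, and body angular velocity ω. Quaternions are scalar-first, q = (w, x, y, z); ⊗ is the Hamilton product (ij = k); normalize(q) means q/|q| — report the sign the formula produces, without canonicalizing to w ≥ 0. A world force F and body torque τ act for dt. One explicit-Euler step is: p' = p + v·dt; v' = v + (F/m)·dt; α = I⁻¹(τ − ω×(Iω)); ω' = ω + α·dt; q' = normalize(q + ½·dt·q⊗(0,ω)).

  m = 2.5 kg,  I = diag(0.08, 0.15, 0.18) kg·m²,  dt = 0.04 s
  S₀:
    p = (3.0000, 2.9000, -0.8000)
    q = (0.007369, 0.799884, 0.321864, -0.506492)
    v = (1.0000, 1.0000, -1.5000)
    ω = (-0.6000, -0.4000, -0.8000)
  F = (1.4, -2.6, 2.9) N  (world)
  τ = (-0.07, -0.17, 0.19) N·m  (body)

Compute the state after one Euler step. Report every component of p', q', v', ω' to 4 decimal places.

p' = (3.0400, 2.9400, -0.8600)
q' = (0.0114, 0.7904, 0.3406, -0.5090)
v' = (1.0224, 0.9584, -1.4536)
ω' = (-0.6398, -0.4325, -0.7615)

p + v·dt = (3.0400, 2.9400, -0.8600)
v + (F/m)dt = (1.0224, 0.9584, -1.4536)
α = I⁻¹(τ − ω×Iω) = (-0.9950, -0.8133, 0.9622)
ω + α·dt = (-0.6398, -0.4325, -0.7615)
q⊗(0,ω) = (0.2034824, -0.4645094, 0.9408548, -0.1327304)
q + ½dt·q⊗(0,ω), renormalized = (0.0114, 0.7904, 0.3406, -0.5090)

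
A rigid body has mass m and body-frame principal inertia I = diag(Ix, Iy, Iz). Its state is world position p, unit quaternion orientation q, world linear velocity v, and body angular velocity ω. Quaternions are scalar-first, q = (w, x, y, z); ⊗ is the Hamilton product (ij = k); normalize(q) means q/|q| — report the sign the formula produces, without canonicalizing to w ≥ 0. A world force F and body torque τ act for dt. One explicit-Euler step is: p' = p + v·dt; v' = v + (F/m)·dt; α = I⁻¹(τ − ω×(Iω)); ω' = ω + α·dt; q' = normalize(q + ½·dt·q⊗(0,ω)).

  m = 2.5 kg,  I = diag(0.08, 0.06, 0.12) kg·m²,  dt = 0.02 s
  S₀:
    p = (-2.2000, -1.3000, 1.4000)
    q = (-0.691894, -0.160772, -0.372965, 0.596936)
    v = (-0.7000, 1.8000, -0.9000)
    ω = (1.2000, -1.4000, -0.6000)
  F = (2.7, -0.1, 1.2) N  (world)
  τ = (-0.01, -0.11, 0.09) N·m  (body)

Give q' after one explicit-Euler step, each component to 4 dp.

q⊗(0,ω) = (0.0289370, 0.2292166, 1.5885116, 1.0877752)
updated quaternion q' = (-0.6915, -0.1585, -0.3570, 0.6077)

q' = (-0.6915, -0.1585, -0.3570, 0.6077)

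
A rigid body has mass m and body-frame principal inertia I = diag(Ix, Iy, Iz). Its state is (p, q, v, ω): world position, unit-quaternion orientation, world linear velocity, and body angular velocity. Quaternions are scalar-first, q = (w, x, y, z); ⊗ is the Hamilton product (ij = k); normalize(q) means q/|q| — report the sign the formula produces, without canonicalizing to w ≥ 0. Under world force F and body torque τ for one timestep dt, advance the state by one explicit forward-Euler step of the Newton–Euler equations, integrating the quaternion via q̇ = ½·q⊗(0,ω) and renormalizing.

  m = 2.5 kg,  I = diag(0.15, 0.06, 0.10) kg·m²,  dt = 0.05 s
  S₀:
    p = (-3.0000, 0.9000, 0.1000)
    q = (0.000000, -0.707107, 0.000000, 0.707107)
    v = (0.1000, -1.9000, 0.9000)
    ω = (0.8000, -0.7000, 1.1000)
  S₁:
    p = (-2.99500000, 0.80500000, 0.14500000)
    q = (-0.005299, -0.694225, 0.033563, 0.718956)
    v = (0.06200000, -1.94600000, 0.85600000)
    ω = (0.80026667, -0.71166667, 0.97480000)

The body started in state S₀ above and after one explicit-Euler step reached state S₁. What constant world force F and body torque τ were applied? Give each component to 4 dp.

F = (-1.9000, -2.3000, -2.2000)
τ = (-0.0300, 0.0300, -0.2000)

v₁ − v₀ = (-0.03800000, -0.04600000, -0.04400000)
applied force F = (-1.9000, -2.3000, -2.2000)
rate change Δω = (0.00026667, -0.01166667, -0.12520000)
gyro term ω₀×Iω₀ = (-0.0308, 0.0440, 0.0504)
I·α + gyro = (-0.0300, 0.0300, -0.2000)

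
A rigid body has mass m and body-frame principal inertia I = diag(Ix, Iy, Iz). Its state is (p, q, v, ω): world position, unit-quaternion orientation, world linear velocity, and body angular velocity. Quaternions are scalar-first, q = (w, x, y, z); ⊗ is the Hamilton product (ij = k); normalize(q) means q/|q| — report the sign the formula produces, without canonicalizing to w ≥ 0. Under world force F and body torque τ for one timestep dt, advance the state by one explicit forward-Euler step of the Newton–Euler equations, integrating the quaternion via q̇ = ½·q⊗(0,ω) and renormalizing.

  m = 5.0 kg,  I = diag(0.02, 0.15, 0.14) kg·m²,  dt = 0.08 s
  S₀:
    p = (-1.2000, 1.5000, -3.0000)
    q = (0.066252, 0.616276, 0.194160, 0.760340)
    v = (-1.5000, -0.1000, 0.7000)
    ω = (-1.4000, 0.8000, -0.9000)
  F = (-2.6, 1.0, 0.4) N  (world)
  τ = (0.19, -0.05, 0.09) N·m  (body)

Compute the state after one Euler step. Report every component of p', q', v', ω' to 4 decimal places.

ω×(Iω) gyroscopic = (0.0072, -0.1512, -0.1456)
α = I⁻¹(τ − ω×Iω) = (9.1400, 0.6747, 1.6829)
new body rate ω' = (-0.6688, 0.8540, -0.7654)
q⊗(0,ω) = (1.3917644, -0.8757688, -0.4568260, 0.7052180)
q' = normalize(q + ½dt·q⊗(0,ω)) = (0.1216, 0.5797, 0.1754, 0.7864)
p' = p + v·dt = (-1.3200, 1.4920, -2.9440)
v' = v + a·dt = (-1.5416, -0.0840, 0.7064)

p' = (-1.3200, 1.4920, -2.9440)
q' = (0.1216, 0.5797, 0.1754, 0.7864)
v' = (-1.5416, -0.0840, 0.7064)
ω' = (-0.6688, 0.8540, -0.7654)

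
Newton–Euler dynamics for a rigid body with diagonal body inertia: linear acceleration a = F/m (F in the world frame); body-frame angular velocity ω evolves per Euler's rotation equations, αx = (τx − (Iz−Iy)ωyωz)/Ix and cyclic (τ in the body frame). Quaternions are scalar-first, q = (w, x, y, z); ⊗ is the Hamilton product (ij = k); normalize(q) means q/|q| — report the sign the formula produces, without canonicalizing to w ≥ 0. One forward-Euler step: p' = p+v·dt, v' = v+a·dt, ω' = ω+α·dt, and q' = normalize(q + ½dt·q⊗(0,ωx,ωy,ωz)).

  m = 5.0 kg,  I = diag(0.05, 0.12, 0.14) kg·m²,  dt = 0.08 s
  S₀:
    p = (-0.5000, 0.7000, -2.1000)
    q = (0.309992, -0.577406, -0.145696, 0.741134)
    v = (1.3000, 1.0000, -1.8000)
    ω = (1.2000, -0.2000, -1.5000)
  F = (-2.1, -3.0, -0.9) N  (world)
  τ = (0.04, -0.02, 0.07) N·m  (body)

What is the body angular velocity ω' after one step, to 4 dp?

angular accel α = (0.6800, -1.5167, 0.6200)
ω' = ω + α·dt = (1.2544, -0.3213, -1.4504)

ω' = (1.2544, -0.3213, -1.4504)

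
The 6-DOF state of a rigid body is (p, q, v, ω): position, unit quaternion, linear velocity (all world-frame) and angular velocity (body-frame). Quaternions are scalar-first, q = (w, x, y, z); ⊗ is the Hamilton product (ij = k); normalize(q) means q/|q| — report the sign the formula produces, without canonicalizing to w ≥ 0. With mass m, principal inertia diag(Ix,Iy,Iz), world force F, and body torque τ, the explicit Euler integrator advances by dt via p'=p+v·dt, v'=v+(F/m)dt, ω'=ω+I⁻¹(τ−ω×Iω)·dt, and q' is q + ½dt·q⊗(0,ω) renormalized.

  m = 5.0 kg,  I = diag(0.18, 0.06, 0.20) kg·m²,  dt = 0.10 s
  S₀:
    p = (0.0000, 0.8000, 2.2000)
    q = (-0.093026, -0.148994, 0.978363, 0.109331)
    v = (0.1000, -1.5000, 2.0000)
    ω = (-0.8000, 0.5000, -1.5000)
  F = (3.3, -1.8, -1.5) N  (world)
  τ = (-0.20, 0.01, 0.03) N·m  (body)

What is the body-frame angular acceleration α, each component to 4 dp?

α = (-0.5278, 0.5667, -0.0900)

precession coupling ω×(Iω) = (-0.1050, -0.0240, 0.0480)
α = I⁻¹(τ − ω×Iω) = (-0.5278, 0.5667, -0.0900)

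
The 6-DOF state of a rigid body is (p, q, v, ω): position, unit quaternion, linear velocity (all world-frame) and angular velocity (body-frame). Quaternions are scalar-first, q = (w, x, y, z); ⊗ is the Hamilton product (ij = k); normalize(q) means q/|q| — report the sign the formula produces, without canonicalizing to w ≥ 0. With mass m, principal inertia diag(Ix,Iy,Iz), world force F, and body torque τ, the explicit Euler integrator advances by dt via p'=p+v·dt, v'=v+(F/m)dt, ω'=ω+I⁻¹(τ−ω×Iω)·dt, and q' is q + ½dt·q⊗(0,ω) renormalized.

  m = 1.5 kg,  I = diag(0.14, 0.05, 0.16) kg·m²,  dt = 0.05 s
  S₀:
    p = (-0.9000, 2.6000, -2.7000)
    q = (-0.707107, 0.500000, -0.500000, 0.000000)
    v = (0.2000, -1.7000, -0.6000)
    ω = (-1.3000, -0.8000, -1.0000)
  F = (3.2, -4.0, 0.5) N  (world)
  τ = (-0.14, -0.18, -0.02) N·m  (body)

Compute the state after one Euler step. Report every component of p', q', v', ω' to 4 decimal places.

p' = (-0.8900, 2.5150, -2.7300)
q' = (-0.7001, 0.5349, -0.4729, -0.0086)
v' = (0.3067, -1.8333, -0.5833)
ω' = (-1.3814, -0.9540, -0.9770)

new position p' = (-0.8900, 2.5150, -2.7300)
v + (F/m)dt = (0.3067, -1.8333, -0.5833)
precession coupling ω×(Iω) = (0.0880, -0.0260, -0.0936)
(τ − ω×Iω)/I = (-1.6286, -3.0800, 0.4600)
ω + α·dt = (-1.3814, -0.9540, -0.9770)
q⊗(0,ω) = (0.2500000, 1.4192391, 1.0656856, -0.3428930)
q' = normalize(q + ½dt·q⊗(0,ω)) = (-0.7001, 0.5349, -0.4729, -0.0086)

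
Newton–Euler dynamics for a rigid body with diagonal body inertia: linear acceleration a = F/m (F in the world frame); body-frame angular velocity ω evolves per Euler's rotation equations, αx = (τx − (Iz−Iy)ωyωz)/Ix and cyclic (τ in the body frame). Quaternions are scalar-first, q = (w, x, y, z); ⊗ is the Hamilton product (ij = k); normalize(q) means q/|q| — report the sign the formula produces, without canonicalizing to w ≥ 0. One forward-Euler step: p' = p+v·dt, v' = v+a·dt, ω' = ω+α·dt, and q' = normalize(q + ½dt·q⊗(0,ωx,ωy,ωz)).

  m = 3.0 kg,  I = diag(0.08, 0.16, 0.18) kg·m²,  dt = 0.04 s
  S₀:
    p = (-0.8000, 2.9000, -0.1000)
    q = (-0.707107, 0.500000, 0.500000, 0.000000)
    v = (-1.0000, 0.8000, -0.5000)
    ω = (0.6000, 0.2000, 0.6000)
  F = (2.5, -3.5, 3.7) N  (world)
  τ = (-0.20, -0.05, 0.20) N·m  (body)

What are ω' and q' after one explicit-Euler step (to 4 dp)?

gyro term ω×Iω = (0.0024, -0.0360, 0.0096)
(τ − ω×Iω)/I = (-2.5300, -0.0875, 1.0578)
ω + α·dt = (0.4988, 0.1965, 0.6423)
q⊗(0,ω) = (-0.4000000, -0.1242642, -0.4414214, -0.6242642)
q + ½dt·q⊗(0,ω), renormalized = (-0.7150, 0.4974, 0.4911, -0.0125)

ω' = (0.4988, 0.1965, 0.6423)
q' = (-0.7150, 0.4974, 0.4911, -0.0125)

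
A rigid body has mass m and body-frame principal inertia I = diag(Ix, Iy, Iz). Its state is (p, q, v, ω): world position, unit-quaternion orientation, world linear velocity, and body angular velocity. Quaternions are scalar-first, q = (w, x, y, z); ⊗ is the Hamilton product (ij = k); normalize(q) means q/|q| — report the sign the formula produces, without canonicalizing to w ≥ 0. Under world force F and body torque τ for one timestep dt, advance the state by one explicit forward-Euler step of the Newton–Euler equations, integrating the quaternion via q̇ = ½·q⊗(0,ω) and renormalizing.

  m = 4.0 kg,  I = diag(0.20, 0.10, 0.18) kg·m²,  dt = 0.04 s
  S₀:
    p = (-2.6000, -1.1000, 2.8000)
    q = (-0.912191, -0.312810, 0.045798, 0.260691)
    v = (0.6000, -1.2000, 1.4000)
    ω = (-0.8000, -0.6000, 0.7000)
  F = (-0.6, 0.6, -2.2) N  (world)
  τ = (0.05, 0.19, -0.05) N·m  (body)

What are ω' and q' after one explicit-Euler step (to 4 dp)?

ω' = (-0.7833, -0.5195, 0.6996)
q' = (-0.9200, -0.2944, 0.0569, 0.2523)

gyro term ω×Iω = (-0.0336, -0.0112, -0.0480)
α = I⁻¹(τ − ω×Iω) = (0.4180, 2.0120, -0.0111)
new body rate ω' = (-0.7833, -0.5195, 0.6996)
2q̇ = q⊗(0,ω) = (-0.4052529, 0.9182260, 0.5577288, -0.4142093)
q + ½dt·q⊗(0,ω), renormalized = (-0.9200, -0.2944, 0.0569, 0.2523)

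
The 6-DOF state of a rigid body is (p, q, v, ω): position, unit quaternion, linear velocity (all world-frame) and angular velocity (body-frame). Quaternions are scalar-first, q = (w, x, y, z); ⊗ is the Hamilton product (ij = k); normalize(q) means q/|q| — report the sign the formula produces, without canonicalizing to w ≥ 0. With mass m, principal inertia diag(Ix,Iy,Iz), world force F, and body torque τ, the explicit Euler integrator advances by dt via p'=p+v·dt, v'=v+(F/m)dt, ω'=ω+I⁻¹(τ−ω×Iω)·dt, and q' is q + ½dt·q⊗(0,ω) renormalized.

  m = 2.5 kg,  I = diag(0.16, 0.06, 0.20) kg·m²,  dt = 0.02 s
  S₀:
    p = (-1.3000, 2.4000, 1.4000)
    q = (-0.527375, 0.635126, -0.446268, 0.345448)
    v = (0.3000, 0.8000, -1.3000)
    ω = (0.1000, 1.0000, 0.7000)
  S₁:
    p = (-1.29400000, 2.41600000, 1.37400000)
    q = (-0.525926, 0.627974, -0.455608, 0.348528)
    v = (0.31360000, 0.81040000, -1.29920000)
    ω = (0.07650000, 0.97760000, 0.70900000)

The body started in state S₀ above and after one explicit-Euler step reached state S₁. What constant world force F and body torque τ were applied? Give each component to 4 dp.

Δv = v₁−v₀ = (0.01360000, 0.01040000, 0.00080000)
applied force F = (1.7000, 1.3000, 0.1000)
Δω = ω₁−ω₀ = (-0.02350000, -0.02240000, 0.00900000)
gyro term ω₀×Iω₀ = (0.0980, -0.0028, -0.0100)
τ = I·(Δω/dt) + ω₀×(Iω₀) = (-0.0900, -0.0700, 0.0800)

F = (1.7000, 1.3000, 0.1000)
τ = (-0.0900, -0.0700, 0.0800)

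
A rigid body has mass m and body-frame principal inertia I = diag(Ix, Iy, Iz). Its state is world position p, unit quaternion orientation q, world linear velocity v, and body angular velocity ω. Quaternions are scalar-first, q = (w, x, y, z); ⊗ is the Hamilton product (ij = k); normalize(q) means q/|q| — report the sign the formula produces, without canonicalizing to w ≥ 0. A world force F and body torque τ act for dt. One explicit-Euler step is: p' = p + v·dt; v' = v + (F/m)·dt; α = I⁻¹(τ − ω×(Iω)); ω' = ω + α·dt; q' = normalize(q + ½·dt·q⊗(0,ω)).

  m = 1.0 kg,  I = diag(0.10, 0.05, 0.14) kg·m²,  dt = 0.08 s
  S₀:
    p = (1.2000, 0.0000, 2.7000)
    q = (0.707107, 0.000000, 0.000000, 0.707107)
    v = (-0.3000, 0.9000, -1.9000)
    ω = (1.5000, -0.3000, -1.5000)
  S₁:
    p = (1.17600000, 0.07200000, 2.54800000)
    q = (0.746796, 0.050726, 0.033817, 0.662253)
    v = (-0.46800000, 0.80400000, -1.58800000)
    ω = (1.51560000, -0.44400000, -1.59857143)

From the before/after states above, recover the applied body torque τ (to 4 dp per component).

Δω = ω₁−ω₀ = (0.01560000, -0.14400000, -0.09857143)
precession coupling = (0.0405, 0.0900, 0.0225)
I·α + gyro = (0.0600, 0.0000, -0.1500)

τ = (0.0600, 0.0000, -0.1500)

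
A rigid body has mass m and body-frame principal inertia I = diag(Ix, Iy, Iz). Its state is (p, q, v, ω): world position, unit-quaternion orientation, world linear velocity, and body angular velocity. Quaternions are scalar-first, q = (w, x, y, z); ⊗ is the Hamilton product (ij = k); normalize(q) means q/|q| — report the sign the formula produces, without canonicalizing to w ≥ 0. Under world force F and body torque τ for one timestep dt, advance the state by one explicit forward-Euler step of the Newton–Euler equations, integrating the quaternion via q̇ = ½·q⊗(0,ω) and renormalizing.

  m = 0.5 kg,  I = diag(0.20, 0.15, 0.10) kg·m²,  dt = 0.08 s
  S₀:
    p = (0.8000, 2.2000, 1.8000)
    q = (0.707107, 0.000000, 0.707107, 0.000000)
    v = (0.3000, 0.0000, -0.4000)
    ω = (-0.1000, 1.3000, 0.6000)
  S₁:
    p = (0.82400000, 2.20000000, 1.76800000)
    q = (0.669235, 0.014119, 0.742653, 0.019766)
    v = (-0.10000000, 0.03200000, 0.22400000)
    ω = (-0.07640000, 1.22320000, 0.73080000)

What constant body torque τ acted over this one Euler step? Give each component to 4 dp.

τ = (0.0200, -0.1500, 0.1700)

ω₁ − ω₀ = (0.02360000, -0.07680000, 0.13080000)
gyro term ω₀×Iω₀ = (-0.0390, -0.0060, 0.0065)
applied torque τ = (0.0200, -0.1500, 0.1700)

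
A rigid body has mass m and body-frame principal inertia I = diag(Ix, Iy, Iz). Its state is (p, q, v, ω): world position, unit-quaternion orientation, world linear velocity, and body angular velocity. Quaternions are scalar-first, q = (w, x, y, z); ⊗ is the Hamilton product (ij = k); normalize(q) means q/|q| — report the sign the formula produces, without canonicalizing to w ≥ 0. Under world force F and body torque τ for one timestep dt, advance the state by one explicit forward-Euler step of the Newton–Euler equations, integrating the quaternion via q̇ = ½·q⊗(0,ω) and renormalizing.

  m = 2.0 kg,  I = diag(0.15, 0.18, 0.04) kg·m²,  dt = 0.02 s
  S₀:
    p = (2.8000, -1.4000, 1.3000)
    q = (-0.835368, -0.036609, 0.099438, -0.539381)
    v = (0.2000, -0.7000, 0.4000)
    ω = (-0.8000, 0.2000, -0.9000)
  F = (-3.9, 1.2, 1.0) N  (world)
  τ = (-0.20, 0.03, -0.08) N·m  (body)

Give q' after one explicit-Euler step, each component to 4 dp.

Hamilton product q⊗(0,ω) = (-0.5346177, 0.6866764, 0.2314831, 0.8240598)
q + ½dt·q⊗(0,ω), renormalized = (-0.8407, -0.0297, 0.1017, -0.5311)

q' = (-0.8407, -0.0297, 0.1017, -0.5311)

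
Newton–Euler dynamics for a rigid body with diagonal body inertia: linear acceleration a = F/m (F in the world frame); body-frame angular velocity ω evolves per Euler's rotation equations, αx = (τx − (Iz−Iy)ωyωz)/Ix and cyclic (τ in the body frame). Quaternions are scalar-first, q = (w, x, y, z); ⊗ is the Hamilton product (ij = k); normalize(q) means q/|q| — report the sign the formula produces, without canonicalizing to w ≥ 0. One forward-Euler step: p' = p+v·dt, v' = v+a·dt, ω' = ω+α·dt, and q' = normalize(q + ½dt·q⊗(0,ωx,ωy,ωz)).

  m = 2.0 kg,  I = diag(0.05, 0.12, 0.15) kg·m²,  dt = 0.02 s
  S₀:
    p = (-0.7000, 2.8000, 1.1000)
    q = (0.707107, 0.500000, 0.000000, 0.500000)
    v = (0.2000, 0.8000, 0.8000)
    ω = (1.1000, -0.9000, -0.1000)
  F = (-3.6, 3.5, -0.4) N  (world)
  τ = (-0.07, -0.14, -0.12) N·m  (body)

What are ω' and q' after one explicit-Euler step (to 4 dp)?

precession coupling ω×(Iω) = (0.0027, 0.0110, -0.0693)
(τ − ω×Iω)/I = (-1.4540, -1.2583, -0.3380)
ω + α·dt = (1.0709, -0.9252, -0.1068)
q⊗(0,ω) = (-0.5000000, 1.2278177, -0.0363963, -0.5207107)
q' = normalize(q + ½dt·q⊗(0,ω)) = (0.7020, 0.5122, -0.0004, 0.4947)

ω' = (1.0709, -0.9252, -0.1068)
q' = (0.7020, 0.5122, -0.0004, 0.4947)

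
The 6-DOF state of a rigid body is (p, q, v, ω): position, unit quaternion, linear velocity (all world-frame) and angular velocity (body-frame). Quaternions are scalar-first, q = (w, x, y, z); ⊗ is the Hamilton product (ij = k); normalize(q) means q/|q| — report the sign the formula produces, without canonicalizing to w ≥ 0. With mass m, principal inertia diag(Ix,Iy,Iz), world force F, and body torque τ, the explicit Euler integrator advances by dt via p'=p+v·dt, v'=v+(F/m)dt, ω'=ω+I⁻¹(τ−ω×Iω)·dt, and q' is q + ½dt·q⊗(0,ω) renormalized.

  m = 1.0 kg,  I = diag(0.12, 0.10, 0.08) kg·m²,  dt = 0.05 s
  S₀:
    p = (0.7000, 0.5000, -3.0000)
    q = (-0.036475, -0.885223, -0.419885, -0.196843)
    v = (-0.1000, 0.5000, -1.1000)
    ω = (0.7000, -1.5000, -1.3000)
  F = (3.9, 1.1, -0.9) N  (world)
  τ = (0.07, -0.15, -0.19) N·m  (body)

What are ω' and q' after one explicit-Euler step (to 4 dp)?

ω' = (0.7454, -1.5568, -1.4319)
q' = (-0.0431, -0.8784, -0.4501, -0.1549)

α = I⁻¹(τ − ω×Iω) = (0.9083, -1.1360, -2.6375)
ω' = ω + α·dt = (0.7454, -1.5568, -1.4319)
Hamilton product q⊗(0,ω) = (-0.2660673, 0.2250535, -1.2338675, 1.6691715)
q' = normalize(q + ½dt·q⊗(0,ω)) = (-0.0431, -0.8784, -0.4501, -0.1549)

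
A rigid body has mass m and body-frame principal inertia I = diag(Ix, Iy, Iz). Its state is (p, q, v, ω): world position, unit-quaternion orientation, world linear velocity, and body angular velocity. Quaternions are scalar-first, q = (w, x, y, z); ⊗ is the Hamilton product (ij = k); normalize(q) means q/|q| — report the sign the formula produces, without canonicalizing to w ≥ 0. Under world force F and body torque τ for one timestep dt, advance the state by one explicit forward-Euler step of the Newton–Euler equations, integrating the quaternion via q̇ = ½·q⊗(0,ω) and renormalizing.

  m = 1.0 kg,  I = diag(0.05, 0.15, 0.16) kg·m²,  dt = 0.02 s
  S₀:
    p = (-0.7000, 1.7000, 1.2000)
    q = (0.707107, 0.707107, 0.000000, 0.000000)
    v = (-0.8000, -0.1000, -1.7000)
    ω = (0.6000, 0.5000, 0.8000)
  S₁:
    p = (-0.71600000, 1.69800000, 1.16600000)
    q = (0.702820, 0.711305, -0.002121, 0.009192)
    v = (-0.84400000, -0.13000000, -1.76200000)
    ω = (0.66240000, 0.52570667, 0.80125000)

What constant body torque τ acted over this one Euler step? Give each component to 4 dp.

Δω = ω₁−ω₀ = (0.06240000, 0.02570667, 0.00125000)
I·α + gyro = (0.1600, 0.1400, 0.0400)

τ = (0.1600, 0.1400, 0.0400)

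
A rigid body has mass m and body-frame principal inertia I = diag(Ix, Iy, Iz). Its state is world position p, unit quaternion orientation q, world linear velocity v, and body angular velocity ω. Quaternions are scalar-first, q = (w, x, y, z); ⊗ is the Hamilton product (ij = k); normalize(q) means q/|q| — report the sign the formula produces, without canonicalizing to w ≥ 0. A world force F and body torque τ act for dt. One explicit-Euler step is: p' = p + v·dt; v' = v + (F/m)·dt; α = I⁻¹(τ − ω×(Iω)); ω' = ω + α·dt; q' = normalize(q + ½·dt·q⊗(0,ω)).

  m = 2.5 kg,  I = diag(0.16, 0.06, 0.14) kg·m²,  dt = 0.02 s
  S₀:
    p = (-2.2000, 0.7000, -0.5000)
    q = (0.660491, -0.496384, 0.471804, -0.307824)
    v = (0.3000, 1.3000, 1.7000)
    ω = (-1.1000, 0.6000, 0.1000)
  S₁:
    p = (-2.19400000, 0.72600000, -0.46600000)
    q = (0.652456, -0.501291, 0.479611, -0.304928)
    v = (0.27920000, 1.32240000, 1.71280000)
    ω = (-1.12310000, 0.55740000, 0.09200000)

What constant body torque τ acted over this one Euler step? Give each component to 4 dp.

Δω = ω₁−ω₀ = (-0.02310000, -0.04260000, -0.00800000)
applied torque τ = (-0.1800, -0.1300, 0.0100)

τ = (-0.1800, -0.1300, 0.0100)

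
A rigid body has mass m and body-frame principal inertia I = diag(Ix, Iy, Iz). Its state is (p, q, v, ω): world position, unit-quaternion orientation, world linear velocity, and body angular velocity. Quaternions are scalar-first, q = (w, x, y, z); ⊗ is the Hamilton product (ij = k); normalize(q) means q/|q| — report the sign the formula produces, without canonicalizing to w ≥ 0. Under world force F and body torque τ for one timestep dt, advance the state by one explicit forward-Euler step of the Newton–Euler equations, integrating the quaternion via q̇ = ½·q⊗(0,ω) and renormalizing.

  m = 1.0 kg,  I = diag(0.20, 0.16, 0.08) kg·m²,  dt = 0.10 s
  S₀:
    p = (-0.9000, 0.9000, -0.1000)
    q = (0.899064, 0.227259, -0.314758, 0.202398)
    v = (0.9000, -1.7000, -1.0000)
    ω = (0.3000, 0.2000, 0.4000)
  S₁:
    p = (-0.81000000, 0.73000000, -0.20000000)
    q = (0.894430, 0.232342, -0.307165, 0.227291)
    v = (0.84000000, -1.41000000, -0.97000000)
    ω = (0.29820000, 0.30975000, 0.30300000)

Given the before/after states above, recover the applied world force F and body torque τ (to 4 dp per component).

ω₁ − ω₀ = (-0.00180000, 0.10975000, -0.09700000)
τ = I·(Δω/dt) + ω₀×(Iω₀) = (-0.0100, 0.1900, -0.0800)
Δv = v₁−v₀ = (-0.06000000, 0.29000000, 0.03000000)
m·(v₁−v₀)/dt = (-0.6000, 2.9000, 0.3000)

F = (-0.6000, 2.9000, 0.3000)
τ = (-0.0100, 0.1900, -0.0800)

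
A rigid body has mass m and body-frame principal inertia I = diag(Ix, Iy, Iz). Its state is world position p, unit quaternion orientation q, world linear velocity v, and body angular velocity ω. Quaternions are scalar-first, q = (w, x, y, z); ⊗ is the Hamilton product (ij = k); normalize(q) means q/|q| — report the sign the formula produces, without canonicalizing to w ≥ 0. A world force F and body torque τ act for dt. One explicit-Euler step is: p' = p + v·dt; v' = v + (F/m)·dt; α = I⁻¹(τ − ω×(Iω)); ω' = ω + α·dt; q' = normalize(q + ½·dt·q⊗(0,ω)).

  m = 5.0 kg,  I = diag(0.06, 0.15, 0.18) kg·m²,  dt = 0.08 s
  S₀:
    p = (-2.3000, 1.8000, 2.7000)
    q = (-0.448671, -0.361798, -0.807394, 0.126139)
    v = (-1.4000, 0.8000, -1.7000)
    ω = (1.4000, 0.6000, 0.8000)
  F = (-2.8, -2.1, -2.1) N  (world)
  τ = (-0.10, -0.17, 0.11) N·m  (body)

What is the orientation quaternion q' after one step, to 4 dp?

Hamilton product q⊗(0,ω) = (0.8900424, -1.3497380, 0.1968304, 0.5543360)
updated quaternion q' = (-0.4121, -0.4148, -0.7976, 0.1480)

q' = (-0.4121, -0.4148, -0.7976, 0.1480)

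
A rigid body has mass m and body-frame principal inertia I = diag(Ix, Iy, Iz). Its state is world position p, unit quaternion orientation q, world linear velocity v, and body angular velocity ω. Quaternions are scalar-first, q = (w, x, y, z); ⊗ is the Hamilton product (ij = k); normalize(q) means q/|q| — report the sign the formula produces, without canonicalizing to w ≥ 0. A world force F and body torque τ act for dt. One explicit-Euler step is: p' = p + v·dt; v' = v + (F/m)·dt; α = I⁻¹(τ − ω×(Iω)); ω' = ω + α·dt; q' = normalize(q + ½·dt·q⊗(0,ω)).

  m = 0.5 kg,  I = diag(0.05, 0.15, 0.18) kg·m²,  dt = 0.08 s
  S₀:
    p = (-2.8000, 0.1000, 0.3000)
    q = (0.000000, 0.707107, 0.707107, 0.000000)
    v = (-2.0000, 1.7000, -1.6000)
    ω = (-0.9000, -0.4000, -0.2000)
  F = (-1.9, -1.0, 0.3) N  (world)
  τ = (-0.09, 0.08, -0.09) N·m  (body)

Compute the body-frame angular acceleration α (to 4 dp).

α = (-1.8480, 0.6893, -0.7000)

ω×(Iω) gyroscopic = (0.0024, -0.0234, 0.0360)
angular accel α = (-1.8480, 0.6893, -0.7000)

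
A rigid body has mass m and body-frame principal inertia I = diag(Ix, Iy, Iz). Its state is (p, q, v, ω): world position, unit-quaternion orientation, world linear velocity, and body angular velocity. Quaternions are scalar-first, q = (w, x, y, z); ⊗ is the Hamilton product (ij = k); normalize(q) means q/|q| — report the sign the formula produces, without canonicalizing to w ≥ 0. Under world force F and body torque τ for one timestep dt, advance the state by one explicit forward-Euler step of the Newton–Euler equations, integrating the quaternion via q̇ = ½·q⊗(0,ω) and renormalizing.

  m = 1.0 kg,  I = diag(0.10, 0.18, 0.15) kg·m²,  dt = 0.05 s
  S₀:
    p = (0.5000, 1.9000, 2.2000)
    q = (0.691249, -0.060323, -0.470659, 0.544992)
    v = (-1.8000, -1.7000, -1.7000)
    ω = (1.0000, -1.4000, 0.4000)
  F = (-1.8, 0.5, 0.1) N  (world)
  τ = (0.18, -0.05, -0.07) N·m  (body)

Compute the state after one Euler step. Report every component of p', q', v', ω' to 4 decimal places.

precession coupling ω×(Iω) = (0.0168, -0.0200, -0.1120)
angular accel α = (1.6320, -0.1667, 0.2800)
new body rate ω' = (1.0816, -1.4083, 0.4140)
2q̇ = q⊗(0,ω) = (-0.8165964, 1.2659742, -0.3986274, 0.8316108)
q + ½dt·q⊗(0,ω), renormalized = (0.6702, -0.0286, -0.4802, 0.5652)
a = F/m = (-1.8000, 0.5000, 0.1000)
p + v·dt = (0.4100, 1.8150, 2.1150)
new velocity v' = (-1.8900, -1.6750, -1.6950)

p' = (0.4100, 1.8150, 2.1150)
q' = (0.6702, -0.0286, -0.4802, 0.5652)
v' = (-1.8900, -1.6750, -1.6950)
ω' = (1.0816, -1.4083, 0.4140)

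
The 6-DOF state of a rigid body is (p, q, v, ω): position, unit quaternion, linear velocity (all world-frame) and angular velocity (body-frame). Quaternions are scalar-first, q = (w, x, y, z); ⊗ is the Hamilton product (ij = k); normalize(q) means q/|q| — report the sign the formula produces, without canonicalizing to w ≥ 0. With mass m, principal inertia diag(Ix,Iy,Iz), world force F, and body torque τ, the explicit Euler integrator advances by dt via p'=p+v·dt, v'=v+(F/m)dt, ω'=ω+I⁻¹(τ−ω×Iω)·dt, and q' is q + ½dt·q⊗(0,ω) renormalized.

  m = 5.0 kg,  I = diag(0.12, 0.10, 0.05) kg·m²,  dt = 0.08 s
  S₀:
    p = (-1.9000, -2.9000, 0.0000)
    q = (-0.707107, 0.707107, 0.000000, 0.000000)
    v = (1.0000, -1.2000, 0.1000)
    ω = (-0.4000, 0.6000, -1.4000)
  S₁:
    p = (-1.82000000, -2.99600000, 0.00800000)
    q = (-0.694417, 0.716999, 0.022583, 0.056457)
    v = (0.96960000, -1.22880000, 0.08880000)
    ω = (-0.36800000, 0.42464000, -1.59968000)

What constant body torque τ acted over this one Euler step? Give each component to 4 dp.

τ = (0.0900, -0.1800, -0.1200)

Δω = ω₁−ω₀ = (0.03200000, -0.17536000, -0.19968000)
ω₀×(Iω₀) = (0.0420, 0.0392, 0.0048)
applied torque τ = (0.0900, -0.1800, -0.1200)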